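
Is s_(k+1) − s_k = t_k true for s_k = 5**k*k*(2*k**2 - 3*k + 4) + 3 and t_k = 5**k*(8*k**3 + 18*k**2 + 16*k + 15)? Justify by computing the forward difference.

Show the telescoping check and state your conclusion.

s_(k+1) = 5**(k + 1)*(k + 1)*(-3*k + 2*(k + 1)**2 + 1) + 3
s_(k+1) − s_k = 5**k*(8*k**3 + 18*k**2 + 16*k + 15)
(s_(k+1) − s_k) − t_k = 0

Valid — Δs_k = t_k.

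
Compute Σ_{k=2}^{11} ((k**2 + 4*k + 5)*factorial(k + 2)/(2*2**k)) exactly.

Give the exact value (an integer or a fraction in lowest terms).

Σ = 297972651

Compute t_(k+1)/t_k: get (k + 3)*(4*k + (k + 1)**2 + 9)/(2*(k**2 + 4*k + 5)).
Factor: A=k/2 + 3/2; B=1; C=k**2 + 4*k + 5.
Need (k/2 + 3/2)·f(k+1) − (1)·f(k) = k**2 + 4*k + 5.
Bound: deg f ≤ 1.
Solve for f: f(k) = 2*(k + 2) (degree 1 ≤ 1).
Get s_k = R·t_k = (k + 2)*factorial(k + 2)/2**k with R(k) = B(k−1)f(k)/C(k) = 2*(k + 2)/(k**2 + 4*k + 5).
s_(k+1) − s_k = (k**2 + 4*k + 5)*factorial(k + 2)/(2*2**k) = t_k.
Sum = s_(12) − s_(2); s_(12) = 297972675, s_(2) = 24 ⇒ 297972651.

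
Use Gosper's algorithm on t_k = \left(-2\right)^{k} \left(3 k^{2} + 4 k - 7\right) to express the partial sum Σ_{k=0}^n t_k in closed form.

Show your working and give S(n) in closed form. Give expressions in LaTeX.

S(n) = - \left(-2\right)^{n + 1} n^{2} + \left(-2\right)^{n + 2} n - \left(-2\right)^{n + 2} - 3

Step 1: r(k) = 2*k*(-3*k - 10)/(3*k**2 + 4*k - 7).
Factor: A=-2; B=1; C=k**2 + 4*k/3 - 7/3.
Key eq: (-2)·f(k+1) = (1)·f(k) + (k**2 + 4*k/3 - 7/3).
Bound: deg f ≤ 2.
Match coefficients ⇒ f(k) = -(k**2 - 3)/3.
Then R = B(k−1)f/C = -(k**2 - 3)/((k - 1)*(3*k + 7)), so s_k = R(k)·t_k = (-2)**k*(3 - k**2).
Check: Δs_k = (-2)**k*(3*k**2 + 4*k - 7). ✓
Telescope: S(n) = s_(n+1) − s_(0) = (-2)**(n + 1)*(-n**2 - 2*n + 2) − (3) = -(-2)**(n + 1)*n**2 + (-2)**(n + 2)*n - (-2)**(n + 2) - 3.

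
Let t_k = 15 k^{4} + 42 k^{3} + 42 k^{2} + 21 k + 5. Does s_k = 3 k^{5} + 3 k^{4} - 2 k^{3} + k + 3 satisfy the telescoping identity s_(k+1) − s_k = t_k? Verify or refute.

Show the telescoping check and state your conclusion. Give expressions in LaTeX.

s_(k+1) = k + 3*(k + 1)**5 + 3*(k + 1)**4 - 2*(k + 1)**3 + 4
s_(k+1) − s_k = 15*k**4 + 42*k**3 + 42*k**2 + 21*k + 5
(s_(k+1) − s_k) − t_k = 0

Valid: the claim telescopes to t_k.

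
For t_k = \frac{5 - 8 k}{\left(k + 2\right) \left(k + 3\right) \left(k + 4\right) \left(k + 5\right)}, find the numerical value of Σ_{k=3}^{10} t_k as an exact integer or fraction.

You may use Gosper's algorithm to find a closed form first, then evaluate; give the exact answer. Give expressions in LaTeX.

Σ = -62/1365

The ratio is (k + 2)*(8*k + 3)/((k + 6)*(8*k - 5)).
So A=k + 2 and B=k + 6, with C=k - 5/8.
Solve (k + 2)·f(k+1) − (k + 5)·f(k) = k - 5/8.
d = 3 from the (1,1,1) case.
A polynomial solution: f(k) = k*(k - 5)*(k + 14)/192.
Certificate R = B(k−1)f/C = k*(k - 5)*(k + 5)*(k + 14)/(24*(8*k - 5)) gives s_k = k*(-k**2 - 9*k + 70)/(24*(k + 2)*(k + 3)*(k + 4)).
Verify: (5 - 8*k)/(k**4 + 14*k**3 + 71*k**2 + 154*k + 120) matches t_k.
Evaluate s at k=11 and k=3: -55/2184 and 17/840; difference -62/1365.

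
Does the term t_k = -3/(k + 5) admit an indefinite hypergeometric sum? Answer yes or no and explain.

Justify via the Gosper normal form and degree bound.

No; the coefficient equations for f are inconsistent.

Compute t_(k+1)/t_k: get (k + 5)/(k + 6).
So A=k + 5 and B=k + 6, with C=1.
Solve (k + 5)·f(k+1) − (k + 5)·f(k) = 1.
From deg A=1, deg B=1, deg C=0: d=0.
Generic f = c0 gives residual -1; -1 = 0 cannot hold, so t_k is not Gosper-summable.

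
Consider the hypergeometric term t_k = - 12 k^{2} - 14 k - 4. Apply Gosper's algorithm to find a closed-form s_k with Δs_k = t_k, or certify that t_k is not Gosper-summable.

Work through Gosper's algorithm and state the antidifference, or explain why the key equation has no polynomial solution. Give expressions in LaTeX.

s_k = k \left(- 4 k^{2} - k + 1\right)

t_(k+1)/t_k = (6*k**2 + 19*k + 15)/(6*k**2 + 7*k + 2).
A = 1, B = 1, C = k**2 + 7*k/6 + 1/3.
Need (1)·f(k+1) − (1)·f(k) = k**2 + 7*k/6 + 1/3.
deg f ≤ 3 (via 0,0,2).
A polynomial solution: f(k) = k*(4*k**2 + k - 1)/12.
Get s_k = R·t_k = k*(-4*k**2 - k + 1) with R(k) = B(k−1)f(k)/C(k) = k*(4*k**2 + k - 1)/(2*(2*k + 1)*(3*k + 2)).
s_(k+1) − s_k = -12*k**2 - 14*k - 4 = t_k.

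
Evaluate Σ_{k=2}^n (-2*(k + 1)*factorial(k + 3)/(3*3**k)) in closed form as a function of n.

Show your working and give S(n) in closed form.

Ratio r(k) = (k + 2)*(k + 4)/(3*(k + 1)).
Factor: A=k/3 + 4/3; B=1; C=k + 1.
f must satisfy (k/3 + 4/3)·f(k+1) − (1)·f(k) = k + 1.
Degrees (1,0,1) ⇒ d ≤ 0.
Solve for f: f(k) = 3 (degree 0 ≤ 0).
R(k) = B(k−1)·f(k)/C(k) = 3/(k + 1); s_k = R·t_k = -2*factorial(k + 3)/3**k.
Verify: -2*(k + 1)*factorial(k + 3)/(3*3**k) matches t_k.
s_(n+1) = -2*3**(-n - 1)*factorial(n + 4) and s_(2) = -80/3, so S(n) = 80/3 - 2*factorial(n + 4)/(3*3**n).

S(n) = 80/3 - 2*factorial(n + 4)/(3*3**n)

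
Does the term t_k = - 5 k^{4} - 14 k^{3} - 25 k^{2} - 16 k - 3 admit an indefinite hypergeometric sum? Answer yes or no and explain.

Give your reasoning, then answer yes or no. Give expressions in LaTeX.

Yes. s_k = k \left(- k^{4} - k^{3} - 3 k^{2} + k + 1\right).

The ratio is (5*k**4 + 34*k**3 + 97*k**2 + 128*k + 63)/(5*k**4 + 14*k**3 + 25*k**2 + 16*k + 3).
So A=1 and B=1, with C=k**4 + 14*k**3/5 + 5*k**2 + 16*k/5 + 3/5.
Need (1)·f(k+1) − (1)·f(k) = k**4 + 14*k**3/5 + 5*k**2 + 16*k/5 + 3/5.
Bound: deg f ≤ 5.
Coefficient equations give f(k) = k*(k**4 + k**3 + 3*k**2 - k - 1)/5.
Certificate R = B(k−1)f/C = k*(k**4 + k**3 + 3*k**2 - k - 1)/(5*k**4 + 14*k**3 + 25*k**2 + 16*k + 3) gives s_k = k*(-k**4 - k**3 - 3*k**2 + k + 1).
Δs = -5*k**4 - 14*k**3 - 25*k**2 - 16*k - 3, as required.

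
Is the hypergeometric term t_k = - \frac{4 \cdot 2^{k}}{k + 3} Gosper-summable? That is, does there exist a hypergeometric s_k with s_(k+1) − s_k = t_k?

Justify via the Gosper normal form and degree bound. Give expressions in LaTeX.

Compute t_(k+1)/t_k: get 2*(k + 3)/(k + 4).
Factor: A=2*k + 6; B=k + 4; C=1.
Key eq: (2*k + 6)·f(k+1) = (k + 3)·f(k) + (1).
Degrees (1,1,0) ⇒ d ≤ -1.
Negative degree bound (-1): no f exists, t_k not Gosper-summable.

No. Not Gosper-summable.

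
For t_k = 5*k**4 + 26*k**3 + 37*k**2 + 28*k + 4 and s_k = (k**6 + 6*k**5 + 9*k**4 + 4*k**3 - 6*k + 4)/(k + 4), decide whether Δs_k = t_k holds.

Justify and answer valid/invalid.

Invalid: residual 4*(-2*k**5 - 21*k**4 - 70*k**3 - 87*k**2 - 60*k - 7)/(k**2 + 9*k + 20) ≠ 0.

s_(k+1) = (k**6 + 12*k**5 + 54*k**4 + 120*k**3 + 141*k**2 + 78*k + 18)/(k + 5)
s_(k+1) − s_k = (5*k**6 + 63*k**5 + 287*k**4 + 601*k**3 + 648*k**2 + 356*k + 52)/(k**2 + 9*k + 20)
(s_(k+1) − s_k) − t_k = 4*(-2*k**5 - 21*k**4 - 70*k**3 - 87*k**2 - 60*k - 7)/(k**2 + 9*k + 20)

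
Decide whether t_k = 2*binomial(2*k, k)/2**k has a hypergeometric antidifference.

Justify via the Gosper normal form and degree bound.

No. Not Gosper-summable.

Step 1: r(k) = (2*k + 1)/(k + 1).
Take A(k)=2*k + 1, B(k)=k + 1, C(k)=1.
Need (2*k + 1)·f(k+1) − (k)·f(k) = 1.
d = -1 from the (1,1,0) case.
d = -1 < 0 ⇒ no nonzero polynomial f; not summable.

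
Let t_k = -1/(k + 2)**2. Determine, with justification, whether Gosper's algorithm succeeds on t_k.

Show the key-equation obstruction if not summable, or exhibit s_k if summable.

No; the coefficient equations for f are inconsistent.

t_(k+1)/t_k = (k + 2)**2/(k + 3)**2.
A = k**2 + 4*k + 4, B = k**2 + 6*k + 9, C = 1.
Set up (k**2 + 4*k + 4)·f(k+1) − (k**2 + 4*k + 4)·f(k) − (1) = 0.
Degrees (2,2,0) ⇒ d ≤ 0.
Put f(k) = c0: A·f(k+1) − B(k−1)·f(k) − C = -1; need -1 = 0 — inconsistent ⇒ no f, not summable.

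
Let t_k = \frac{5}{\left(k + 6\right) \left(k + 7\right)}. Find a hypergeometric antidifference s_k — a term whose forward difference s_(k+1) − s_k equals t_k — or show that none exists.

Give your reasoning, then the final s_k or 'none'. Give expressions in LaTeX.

The ratio is (k + 6)/(k + 8).
Take A(k)=k + 6, B(k)=k + 8, C(k)=1.
f must satisfy (k + 6)·f(k+1) − (k + 7)·f(k) = 1.
Bound: deg f ≤ 1.
Solve for f: f(k) = k/6 (degree 1 ≤ 1).
R(k) = B(k−1)·f(k)/C(k) = k*(k + 7)/6; s_k = R·t_k = 5*k/(6*(k + 6)).
s_(k+1) − s_k = 5/(k**2 + 13*k + 42) = t_k.

s_k = \frac{5 k}{6 \left(k + 6\right)}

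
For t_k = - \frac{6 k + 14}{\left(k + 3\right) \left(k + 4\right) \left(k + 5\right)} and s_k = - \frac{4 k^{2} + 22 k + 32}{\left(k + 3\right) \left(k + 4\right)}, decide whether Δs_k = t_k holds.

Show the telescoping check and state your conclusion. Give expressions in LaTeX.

Valid — Δs_k = t_k.

s_(k+1) = 2*(-11*k - 2*(k + 1)**2 - 27)/((k + 4)*(k + 5))
s_(k+1) − s_k = 2*(-3*k - 7)/(k**3 + 12*k**2 + 47*k + 60)
(s_(k+1) − s_k) − t_k = 0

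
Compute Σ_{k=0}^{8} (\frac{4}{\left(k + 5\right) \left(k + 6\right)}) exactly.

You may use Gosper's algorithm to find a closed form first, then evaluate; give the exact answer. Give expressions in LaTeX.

Compute t_(k+1)/t_k: get (k + 5)/(k + 7).
So A=k + 5 and B=k + 7, with C=1.
Need (k + 5)·f(k+1) − (k + 6)·f(k) = 1.
deg f ≤ 1 (via 1,1,0).
Coefficient equations give f(k) = k/5.
R(k) = B(k−1)·f(k)/C(k) = k*(k + 6)/5; s_k = R·t_k = 4*k/(5*(k + 5)).
Δs = 4/(k**2 + 11*k + 30), as required.
Sum = s_(9) − s_(0); s_(9) = 18/35, s_(0) = 0 ⇒ 18/35.

Σ = 18/35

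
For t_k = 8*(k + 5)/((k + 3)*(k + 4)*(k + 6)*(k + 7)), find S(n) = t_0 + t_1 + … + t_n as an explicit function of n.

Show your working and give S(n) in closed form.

Step 1: r(k) = (k + 3)*(k + 6)**2/((k + 5)**2*(k + 8)).
Normal form (A,B,C) = (k + 3, k + 8, k**2 + 10*k + 25).
Need (k + 3)·f(k+1) − (k + 7)·f(k) = k**2 + 10*k + 25.
deg f ≤ 4 (via 1,1,2).
Coefficient equations give f(k) = k*(k + 4)*(k + 5)*(k + 9)/36.
Then R = B(k−1)f/C = k*(k + 4)*(k + 7)*(k + 9)/(36*(k + 5)), so s_k = R(k)·t_k = 2*k*(k + 9)/(9*(k**2 + 9*k + 18)).
s_(k+1) − s_k = 8*(k + 5)/(k**4 + 20*k**3 + 145*k**2 + 450*k + 504) = t_k.
Σ_(k=0)^n t_k = s_(n+1) − s_(0) = (2*(n**2 + 11*n + 10)/(9*(n**2 + 11*n + 28))) − (0), i.e. 2*(n**2 + 11*n + 10)/(9*(n**2 + 11*n + 28)).

S(n) = 2*(n**2 + 11*n + 10)/(9*(n**2 + 11*n + 28))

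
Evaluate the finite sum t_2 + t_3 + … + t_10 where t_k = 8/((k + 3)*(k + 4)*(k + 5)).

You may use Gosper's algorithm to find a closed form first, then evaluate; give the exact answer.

Ratio r(k) = (k + 3)/(k + 6).
Factor: A=k + 3; B=k + 6; C=1.
Set up (k + 3)·f(k+1) − (k + 5)·f(k) − (1) = 0.
From deg A=1, deg B=1, deg C=0: d=2.
Solve for f: f(k) = k*(k + 7)/24 (degree 2 ≤ 2).
Get s_k = R·t_k = k*(k + 7)/(3*(k + 3)*(k + 4)) with R(k) = B(k−1)f(k)/C(k) = k*(k + 5)*(k + 7)/24.
Check: Δs_k = 8/(k**3 + 12*k**2 + 47*k + 60). ✓
Σ_(k=2)^(10) t_k = s_(11) − s_(2) = 11/35 − (1/5) = 4/35.

Σ = 4/35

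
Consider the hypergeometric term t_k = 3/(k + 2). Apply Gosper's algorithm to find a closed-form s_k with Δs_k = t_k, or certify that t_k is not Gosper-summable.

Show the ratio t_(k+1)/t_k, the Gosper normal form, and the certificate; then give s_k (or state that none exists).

no hypergeometric antidifference exists

The ratio is (k + 2)/(k + 3).
So A=k + 2 and B=k + 3, with C=1.
Solve (k + 2)·f(k+1) − (k + 2)·f(k) = 1.
deg f ≤ 0 (via 1,1,0).
Write f(k) = c0. Then LHS − RHS = -1, requiring -1 = 0: contradictory. No certificate.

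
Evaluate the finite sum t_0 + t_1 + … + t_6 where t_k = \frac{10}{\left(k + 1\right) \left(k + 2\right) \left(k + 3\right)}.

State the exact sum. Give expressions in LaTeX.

r(k) = (k + 1)/(k + 4) after simplifying.
Gosper form: A/B · C(k+1)/C(k) with A=k + 1, B=k + 4, C=1.
Key eq: (k + 1)·f(k+1) = (k + 3)·f(k) + (1).
deg f ≤ 2 (via 1,1,0).
Match coefficients ⇒ f(k) = k*(k + 3)/4.
Then R = B(k−1)f/C = k*(k + 3)**2/4, so s_k = R(k)·t_k = 5*k*(k + 3)/(2*(k + 1)*(k + 2)).
Δs = 10/(k**3 + 6*k**2 + 11*k + 6), as required.
Σ_(k=0)^(6) t_k = s_(7) − s_(0) = 175/72 − (0) = 175/72.

Σ = 175/72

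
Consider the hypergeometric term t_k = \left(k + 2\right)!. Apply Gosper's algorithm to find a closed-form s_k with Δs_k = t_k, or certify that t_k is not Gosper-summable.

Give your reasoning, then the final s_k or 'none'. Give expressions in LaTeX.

r(k) = k + 3 after simplifying.
So A=k + 3 and B=1, with C=1.
Set up (k + 3)·f(k+1) − (1)·f(k) − (1) = 0.
Bound: deg f ≤ -1.
Negative degree bound (-1): no f exists, t_k not Gosper-summable.

no hypergeometric antidifference exists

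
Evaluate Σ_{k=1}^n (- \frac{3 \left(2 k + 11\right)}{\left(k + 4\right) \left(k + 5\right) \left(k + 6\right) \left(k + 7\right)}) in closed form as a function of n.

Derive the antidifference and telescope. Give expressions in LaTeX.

S(n) = \frac{3 n \left(- n - 12\right)}{35 \left(n^{2} + 12 n + 35\right)}

t_(k+1)/t_k = (k + 4)*(2*k + 13)/((k + 8)*(2*k + 11)).
So A=k + 4 and B=k + 8, with C=k + 11/2.
Set up (k + 4)·f(k+1) − (k + 7)·f(k) − (k + 11/2) = 0.
d = 3 from the (1,1,1) case.
Match coefficients ⇒ f(k) = k*(k + 5)*(k + 10)/48.
R(k) = B(k−1)·f(k)/C(k) = k*(k + 5)*(k + 7)*(k + 10)/(24*(2*k + 11)); s_k = R·t_k = k*(-k - 10)/(8*(k**2 + 10*k + 24)).
Δs = 3*(-2*k - 11)/(k**4 + 22*k**3 + 179*k**2 + 638*k + 840), as required.
Evaluate: s_(n+1) = (-n**2 - 12*n - 11)/(8*(n**2 + 12*n + 35)); subtract s_(1) = -11/280 ⇒ S(n) = 3*n*(-n - 12)/(35*(n**2 + 12*n + 35)).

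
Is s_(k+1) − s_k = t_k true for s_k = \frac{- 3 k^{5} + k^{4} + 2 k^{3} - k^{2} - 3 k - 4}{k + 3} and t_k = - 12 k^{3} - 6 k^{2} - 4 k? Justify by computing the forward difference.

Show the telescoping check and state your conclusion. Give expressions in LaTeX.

Invalid: residual \frac{2 \left(9 k^{4} + 46 k^{3} + 20 k^{2} + 13 k - 4\right)}{k^{2} + 7 k + 12} ≠ 0.

s_(k+1) = (-3*k**5 - 14*k**4 - 24*k**3 - 19*k**2 - 10*k - 8)/(k + 4)
s_(k+1) − s_k = 2*(-6*k**5 - 36*k**4 - 49*k**3 - 30*k**2 - 11*k - 4)/(k**2 + 7*k + 12)
(s_(k+1) − s_k) − t_k = 2*(9*k**4 + 46*k**3 + 20*k**2 + 13*k - 4)/(k**2 + 7*k + 12)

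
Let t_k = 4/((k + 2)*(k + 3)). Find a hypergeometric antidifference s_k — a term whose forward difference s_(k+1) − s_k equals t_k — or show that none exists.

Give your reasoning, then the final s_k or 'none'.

s_k = 2*k/(k + 2)

Compute t_(k+1)/t_k: get (k + 2)/(k + 4).
Normal form (A,B,C) = (k + 2, k + 4, 1).
Need (k + 2)·f(k+1) − (k + 3)·f(k) = 1.
Degrees (1,1,0) ⇒ d ≤ 1.
Match coefficients ⇒ f(k) = k/2.
So s_k = (B(k−1)f/C)·t_k = (k*(k + 3)/2)·t_k = 2*k/(k + 2).
Δs = 4/(k**2 + 5*k + 6), as required.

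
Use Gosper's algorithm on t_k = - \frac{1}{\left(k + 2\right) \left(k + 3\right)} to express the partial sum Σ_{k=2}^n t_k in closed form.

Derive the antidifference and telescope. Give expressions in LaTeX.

S(n) = \frac{1 - n}{4 \left(n + 3\right)}

Compute t_(k+1)/t_k: get (k + 2)/(k + 4).
So A=k + 2 and B=k + 4, with C=1.
Need (k + 2)·f(k+1) − (k + 3)·f(k) = 1.
Bound: deg f ≤ 1.
Solve for f: f(k) = k/2 (degree 1 ≤ 1).
R(k) = B(k−1)·f(k)/C(k) = k*(k + 3)/2; s_k = R·t_k = -k/(2*k + 4).
Δs = -1/(k**2 + 5*k + 6), as required.
Σ_(k=2)^n t_k = s_(n+1) − s_(2) = ((-n - 1)/(2*(n + 3))) − (-1/4), i.e. (1 - n)/(4*(n + 3)).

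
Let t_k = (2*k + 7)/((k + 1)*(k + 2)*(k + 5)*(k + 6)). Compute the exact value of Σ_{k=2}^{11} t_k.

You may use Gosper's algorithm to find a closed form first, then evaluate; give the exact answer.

Σ = 200/4641

The ratio is (k + 1)*(k + 5)*(2*k + 9)/((k + 3)*(k + 7)*(2*k + 7)).
Gosper form: A/B · C(k+1)/C(k) with A=k + 1, B=k + 7, C=k**3 + 21*k**2/2 + 73*k/2 + 42.
Set up (k + 1)·f(k+1) − (k + 6)·f(k) − (k**3 + 21*k**2/2 + 73*k/2 + 42) = 0.
d = 5 from the (1,1,3) case.
Solve for f: f(k) = k*(k + 2)*(k + 3)*(k + 4)*(k + 6)/10 (degree 5 ≤ 5).
Get s_k = R·t_k = k*(k + 6)/(5*(k**2 + 6*k + 5)) with R(k) = B(k−1)f(k)/C(k) = k*(k + 2)*(k + 6)**2/(5*(2*k + 7)).
Δs = (2*k + 7)/(k**4 + 14*k**3 + 65*k**2 + 112*k + 60), as required.
Sum = s_(12) − s_(2); s_(12) = 216/1105, s_(2) = 16/105 ⇒ 200/4641.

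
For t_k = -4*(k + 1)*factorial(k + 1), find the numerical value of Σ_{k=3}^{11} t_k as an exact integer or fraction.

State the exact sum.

r(k) = (k + 2)**2/(k + 1) after simplifying.
So A=k + 2 and B=1, with C=k + 1.
Set up (k + 2)·f(k+1) − (1)·f(k) − (k + 1) = 0.
Bound: deg f ≤ 0.
Match coefficients ⇒ f(k) = 1.
So s_k = (B(k−1)f/C)·t_k = (1/(k + 1))·t_k = -4*factorial(k + 1).
Δs = -4*(k + 1)*factorial(k + 1), as required.
Telescoping: Σ = s_(12) − s_(3) = -24908083200 − (-96) = -24908083104.

Σ = -24908083104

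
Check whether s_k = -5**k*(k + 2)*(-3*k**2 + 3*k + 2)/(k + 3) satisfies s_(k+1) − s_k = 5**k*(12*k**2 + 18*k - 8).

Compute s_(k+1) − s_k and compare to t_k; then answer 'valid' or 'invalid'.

Invalid: residual 5**k*(-12*k**3 - 51*k**2 - 49*k + 22)/(k**2 + 7*k + 12) ≠ 0.

s_(k+1) = 5**(k + 1)*(3*k**3 + 12*k**2 + 7*k - 6)/(k + 4)
s_(k+1) − s_k = 5**k*(12*k**4 + 90*k**3 + 211*k**2 + 111*k - 74)/(k**2 + 7*k + 12)
(s_(k+1) − s_k) − t_k = 5**k*(-12*k**3 - 51*k**2 - 49*k + 22)/(k**2 + 7*k + 12)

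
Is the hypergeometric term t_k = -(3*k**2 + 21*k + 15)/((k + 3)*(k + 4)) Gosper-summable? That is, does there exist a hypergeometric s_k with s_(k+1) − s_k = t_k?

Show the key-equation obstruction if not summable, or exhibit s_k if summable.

Step 1: r(k) = (k + 3)*(7*k + (k + 1)**2 + 12)/((k + 5)*(k**2 + 7*k + 5)).
Factor: A=k + 3; B=k + 5; C=k**2 + 7*k + 5.
f must satisfy (k + 3)·f(k+1) − (k + 4)·f(k) = k**2 + 7*k + 5.
Bound: deg f ≤ 2.
Coefficient equations give f(k) = k*(3*k + 2)/3.
Get s_k = R·t_k = -k*(3*k + 2)/(k + 3) with R(k) = B(k−1)f(k)/C(k) = k*(k + 4)*(3*k + 2)/(3*(k**2 + 7*k + 5)).
Δs = 3*(-k**2 - 7*k - 5)/(k**2 + 7*k + 12), as required.

Yes. s_k = -k*(3*k + 2)/(k + 3).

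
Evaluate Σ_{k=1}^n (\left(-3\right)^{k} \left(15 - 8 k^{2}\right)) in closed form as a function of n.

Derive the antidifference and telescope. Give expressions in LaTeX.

S(n) = - 6 \left(-3\right)^{n} n^{2} - 3 \left(-3\right)^{n} n + 12 \left(-3\right)^{n} - 12

The ratio is 3*(15 - 8*(k + 1)**2)/(8*k**2 - 15).
Take A(k)=-3, B(k)=1, C(k)=k**2 - 15/8.
Key eq: (-3)·f(k+1) = (1)·f(k) + (k**2 - 15/8).
From deg A=0, deg B=0, deg C=2: d=2.
A polynomial solution: f(k) = -(2*k**2 - 3*k - 3)/8.
Then R = B(k−1)f/C = -(2*k**2 - 3*k - 3)/(8*k**2 - 15), so s_k = R(k)·t_k = (-3)**k*(2*k**2 - 3*k - 3).
Check: Δs_k = (-3)**k*(15 - 8*k**2). ✓
s_(n+1) = (-3)**(n + 1)*(2*n**2 + n - 4) and s_(1) = 12, so S(n) = -6*(-3)**n*n**2 - 3*(-3)**n*n + 12*(-3)**n - 12.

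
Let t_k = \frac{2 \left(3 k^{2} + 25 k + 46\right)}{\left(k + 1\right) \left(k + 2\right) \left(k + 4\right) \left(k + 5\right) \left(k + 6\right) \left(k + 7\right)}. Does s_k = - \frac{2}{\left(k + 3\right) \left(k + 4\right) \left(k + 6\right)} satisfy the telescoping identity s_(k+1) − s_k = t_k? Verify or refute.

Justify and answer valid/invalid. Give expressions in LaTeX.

Invalid: residual \frac{16 \left(- k^{2} - 8 k - 13\right)}{k^{7} + 28 k^{6} + 322 k^{5} + 1960 k^{4} + 6769 k^{3} + 13132 k^{2} + 13068 k + 5040} ≠ 0.

s_(k+1) = -2/((k + 4)*(k + 5)*(k + 7))
s_(k+1) − s_k = 2*(3*k + 17)/(k**5 + 25*k**4 + 245*k**3 + 1175*k**2 + 2754*k + 2520)
(s_(k+1) − s_k) − t_k = 16*(-k**2 - 8*k - 13)/(k**7 + 28*k**6 + 322*k**5 + 1960*k**4 + 6769*k**3 + 13132*k**2 + 13068*k + 5040)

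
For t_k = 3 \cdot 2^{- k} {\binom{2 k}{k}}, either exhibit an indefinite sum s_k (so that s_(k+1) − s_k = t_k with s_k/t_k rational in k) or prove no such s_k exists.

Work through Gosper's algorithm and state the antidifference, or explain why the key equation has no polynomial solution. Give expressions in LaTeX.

no hypergeometric antidifference exists

r(k) = (2*k + 1)/(k + 1) after simplifying.
Normal form (A,B,C) = (2*k + 1, k + 1, 1).
Need (2*k + 1)·f(k+1) − (k)·f(k) = 1.
Degrees (1,1,0) ⇒ d ≤ -1.
Negative degree bound (-1): no f exists, t_k not Gosper-summable.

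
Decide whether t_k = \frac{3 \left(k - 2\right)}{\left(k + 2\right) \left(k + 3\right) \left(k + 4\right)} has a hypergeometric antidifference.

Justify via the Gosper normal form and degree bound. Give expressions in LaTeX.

Compute t_(k+1)/t_k: get (k - 1)*(k + 2)/((k - 2)*(k + 5)).
A = k + 2, B = k + 5, C = k - 2.
Solve (k + 2)·f(k+1) − (k + 4)·f(k) = k - 2.
From deg A=1, deg B=1, deg C=1: d=2.
Match coefficients ⇒ f(k) = -k.
R(k) = B(k−1)·f(k)/C(k) = -k*(k + 4)/(k - 2); s_k = R·t_k = -3*k/((k + 2)*(k + 3)).
Verify: 3*(k - 2)/(k**3 + 9*k**2 + 26*k + 24) matches t_k.

Yes. s_k = - \frac{3 k}{\left(k + 2\right) \left(k + 3\right)}.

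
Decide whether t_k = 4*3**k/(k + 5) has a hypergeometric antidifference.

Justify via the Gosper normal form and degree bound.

No; the degree bound rules out any f.

Compute t_(k+1)/t_k: get 3*(k + 5)/(k + 6).
Normal form (A,B,C) = (3*k + 15, k + 6, 1).
f must satisfy (3*k + 15)·f(k+1) − (k + 5)·f(k) = 1.
Degrees (1,1,0) ⇒ d ≤ -1.
Bound -1 < 0, so the key equation has no polynomial solution.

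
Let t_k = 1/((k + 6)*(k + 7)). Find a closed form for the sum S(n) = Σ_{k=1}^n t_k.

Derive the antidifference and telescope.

S(n) = n/(7*(n + 7))

t_(k+1)/t_k = (k + 6)/(k + 8).
So A=k + 6 and B=k + 8, with C=1.
Solve (k + 6)·f(k+1) − (k + 7)·f(k) = 1.
deg f ≤ 1 (via 1,1,0).
Solving with deg f ≤ 1: f(k) = k/6.
Get s_k = R·t_k = k/(6*(k + 6)) with R(k) = B(k−1)f(k)/C(k) = k*(k + 7)/6.
s_(k+1) − s_k = 1/(k**2 + 13*k + 42) = t_k.
Evaluate: s_(n+1) = (n + 1)/(6*(n + 7)); subtract s_(1) = 1/42 ⇒ S(n) = n/(7*(n + 7)).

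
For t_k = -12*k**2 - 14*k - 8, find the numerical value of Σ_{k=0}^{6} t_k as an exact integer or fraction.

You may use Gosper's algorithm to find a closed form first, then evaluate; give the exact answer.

Step 1: r(k) = (6*k**2 + 19*k + 17)/(6*k**2 + 7*k + 4).
Normal form (A,B,C) = (1, 1, k**2 + 7*k/6 + 2/3).
Solve (1)·f(k+1) − (1)·f(k) = k**2 + 7*k/6 + 2/3.
deg f ≤ 3 (via 0,0,2).
A polynomial solution: f(k) = k*(4*k**2 + k + 3)/12.
Certificate R = B(k−1)f/C = k*(4*k**2 + k + 3)/(2*(6*k**2 + 7*k + 4)) gives s_k = k*(-4*k**2 - k - 3).
Check: Δs_k = -12*k**2 - 14*k - 8. ✓
Telescoping: Σ = s_(7) − s_(0) = -1442 − (0) = -1442.

Σ = -1442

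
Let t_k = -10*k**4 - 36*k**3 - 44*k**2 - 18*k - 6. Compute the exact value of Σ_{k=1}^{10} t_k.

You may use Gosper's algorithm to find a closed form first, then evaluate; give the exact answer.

r(k) = (5*k**4 + 38*k**3 + 106*k**2 + 127*k + 57)/(5*k**4 + 18*k**3 + 22*k**2 + 9*k + 3) after simplifying.
Factor: A=1; B=1; C=k**4 + 18*k**3/5 + 22*k**2/5 + 9*k/5 + 3/5.
Key eq: (1)·f(k+1) = (1)·f(k) + (k**4 + 18*k**3/5 + 22*k**2/5 + 9*k/5 + 3/5).
d = 5 from the (0,0,4) case.
Solving with deg f ≤ 5: f(k) = k*(k**4 + 2*k**3 - 2*k + 2)/5.
Get s_k = R·t_k = 2*k*(-k**4 - 2*k**3 + 2*k - 2) with R(k) = B(k−1)f(k)/C(k) = k*(k**4 + 2*k**3 - 2*k + 2)/(5*k**4 + 18*k**3 + 22*k**2 + 9*k + 3).
Check: Δs_k = -10*k**4 - 36*k**3 - 44*k**2 - 18*k - 6. ✓
Σ_(k=1)^(10) t_k = s_(11) − s_(1) = -380226 − (-6) = -380220.

Σ = -380220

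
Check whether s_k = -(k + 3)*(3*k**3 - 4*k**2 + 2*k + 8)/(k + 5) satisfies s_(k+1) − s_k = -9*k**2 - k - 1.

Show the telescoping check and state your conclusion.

s_(k+1) = (-3*k**4 - 17*k**3 - 23*k**2 - 21*k - 36)/(k + 6)
s_(k+1) − s_k = (-9*k**4 - 88*k**3 - 182*k**2 - 33*k - 36)/(k**2 + 11*k + 30)
(s_(k+1) − s_k) − t_k = 2*(6*k**3 + 50*k**2 + 4*k - 3)/(k**2 + 11*k + 30)

Invalid: residual 2*(6*k**3 + 50*k**2 + 4*k - 3)/(k**2 + 11*k + 30) ≠ 0.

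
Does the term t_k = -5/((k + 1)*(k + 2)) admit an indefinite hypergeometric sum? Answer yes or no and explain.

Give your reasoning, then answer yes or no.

Step 1: r(k) = (k + 1)/(k + 3).
So A=k + 1 and B=k + 3, with C=1.
Need (k + 1)·f(k+1) − (k + 2)·f(k) = 1.
Degrees (1,1,0) ⇒ d ≤ 1.
A polynomial solution: f(k) = k.
Then R = B(k−1)f/C = k*(k + 2), so s_k = R(k)·t_k = -5*k/(k + 1).
s_(k+1) − s_k = -5/(k**2 + 3*k + 2) = t_k.

Yes. s_k = -5*k/(k + 1).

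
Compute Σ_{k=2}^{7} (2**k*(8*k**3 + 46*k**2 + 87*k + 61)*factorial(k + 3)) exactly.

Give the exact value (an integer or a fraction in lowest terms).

Σ = 2728393103520

The ratio is 2*(8*k**4 + 102*k**3 + 483*k**2 + 1014*k + 808)/(8*k**3 + 46*k**2 + 87*k + 61).
Normal form (A,B,C) = (2*k + 8, 1, k**3 + 23*k**2/4 + 87*k/8 + 61/8).
Need (2*k + 8)·f(k+1) − (1)·f(k) = k**3 + 23*k**2/4 + 87*k/8 + 61/8.
Degrees (1,0,3) ⇒ d ≤ 2.
Solve for f: f(k) = (4*k**2 + k + 3)/8 (degree 2 ≤ 2).
Get s_k = R·t_k = 2**k*(4*k**2 + k + 3)*factorial(k + 3) with R(k) = B(k−1)f(k)/C(k) = (4*k**2 + k + 3)/(8*k**3 + 46*k**2 + 87*k + 61).
Verify: 2**k*(8*k**3 + 46*k**2 + 87*k + 61)*factorial(k + 3) matches t_k.
Evaluate s at k=8 and k=2: 2728393113600 and 10080; difference 2728393103520.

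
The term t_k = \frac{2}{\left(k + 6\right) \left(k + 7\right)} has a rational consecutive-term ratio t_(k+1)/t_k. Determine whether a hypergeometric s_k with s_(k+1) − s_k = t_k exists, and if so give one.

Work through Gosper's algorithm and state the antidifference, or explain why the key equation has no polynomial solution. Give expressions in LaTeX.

Compute t_(k+1)/t_k: get (k + 6)/(k + 8).
So A=k + 6 and B=k + 8, with C=1.
Solve (k + 6)·f(k+1) − (k + 7)·f(k) = 1.
Degrees (1,1,0) ⇒ d ≤ 1.
Coefficient equations give f(k) = k/6.
Certificate R = B(k−1)f/C = k*(k + 7)/6 gives s_k = k/(3*(k + 6)).
Verify: 2/(k**2 + 13*k + 42) matches t_k.

s_k = \frac{k}{3 \left(k + 6\right)}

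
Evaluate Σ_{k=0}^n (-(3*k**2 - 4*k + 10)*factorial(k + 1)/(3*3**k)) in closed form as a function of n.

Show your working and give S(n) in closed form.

S(n) = -4 - n*factorial(n + 2)/3**n + factorial(n + 2)/(3*3**n)

Compute t_(k+1)/t_k: get (k + 2)*(-4*k + 3*(k + 1)**2 + 6)/(3*(3*k**2 - 4*k + 10)).
Gosper form: A/B · C(k+1)/C(k) with A=k/3 + 2/3, B=1, C=k**2 - 4*k/3 + 10/3.
Solve (k/3 + 2/3)·f(k+1) − (1)·f(k) = k**2 - 4*k/3 + 10/3.
d = 1 from the (1,0,2) case.
Coefficient equations give f(k) = 3*k - 4.
R(k) = B(k−1)·f(k)/C(k) = 3*(3*k - 4)/(3*k**2 - 4*k + 10); s_k = R·t_k = -(3*k - 4)*factorial(k + 1)/3**k.
Check: Δs_k = -(3*k**2 - 4*k + 10)*factorial(k + 1)/(3*3**k). ✓
Evaluate: s_(n+1) = -3**(-n - 1)*(3*n - 1)*factorial(n + 2); subtract s_(0) = 4 ⇒ S(n) = -4 - n*factorial(n + 2)/3**n + factorial(n + 2)/(3*3**n).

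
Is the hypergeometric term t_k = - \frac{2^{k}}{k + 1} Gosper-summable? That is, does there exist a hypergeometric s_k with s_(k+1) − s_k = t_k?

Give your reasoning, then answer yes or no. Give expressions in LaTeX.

Compute t_(k+1)/t_k: get 2*(k + 1)/(k + 2).
Take A(k)=2*k + 2, B(k)=k + 2, C(k)=1.
Set up (2*k + 2)·f(k+1) − (k + 1)·f(k) − (1) = 0.
deg f ≤ -1 (via 1,1,0).
d = -1 < 0 ⇒ no nonzero polynomial f; not summable.

No — key equation has no polynomial f.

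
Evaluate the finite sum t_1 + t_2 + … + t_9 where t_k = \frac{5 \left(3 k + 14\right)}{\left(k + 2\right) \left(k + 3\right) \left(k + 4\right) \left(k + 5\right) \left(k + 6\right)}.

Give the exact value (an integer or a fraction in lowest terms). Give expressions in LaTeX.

r(k) = (k + 2)*(3*k + 17)/((k + 7)*(3*k + 14)) after simplifying.
So A=k + 2 and B=k + 7, with C=k + 14/3.
Key eq: (k + 2)·f(k+1) = (k + 6)·f(k) + (k + 14/3).
deg f ≤ 4 (via 1,1,1).
A polynomial solution: f(k) = k*(k + 4)*(k**2 + 10*k + 31)/90.
Get s_k = R·t_k = k*(k**2 + 10*k + 31)/(6*(k**3 + 10*k**2 + 31*k + 30)) with R(k) = B(k−1)f(k)/C(k) = k*(k + 4)*(k + 6)*(k**2 + 10*k + 31)/(30*(3*k + 14)).
Check: Δs_k = 5*(3*k + 14)/(k**5 + 20*k**4 + 155*k**3 + 580*k**2 + 1044*k + 720). ✓
Evaluate s at k=10 and k=1: 77/468 and 7/72; difference 7/104.

Σ = 7/104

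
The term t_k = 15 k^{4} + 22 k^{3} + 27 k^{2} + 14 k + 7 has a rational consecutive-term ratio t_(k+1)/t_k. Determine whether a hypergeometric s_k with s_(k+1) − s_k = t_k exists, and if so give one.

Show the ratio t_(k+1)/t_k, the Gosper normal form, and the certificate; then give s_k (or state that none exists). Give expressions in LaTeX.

s_k = k \left(3 k^{4} - 2 k^{3} + 3 k^{2} - k + 4\right)

Step 1: r(k) = (15*k**4 + 82*k**3 + 183*k**2 + 194*k + 85)/(15*k**4 + 22*k**3 + 27*k**2 + 14*k + 7).
A = 1, B = 1, C = k**4 + 22*k**3/15 + 9*k**2/5 + 14*k/15 + 7/15.
Solve (1)·f(k+1) − (1)·f(k) = k**4 + 22*k**3/15 + 9*k**2/5 + 14*k/15 + 7/15.
deg f ≤ 5 (via 0,0,4).
Solving with deg f ≤ 5: f(k) = k*(3*k**4 - 2*k**3 + 3*k**2 - k + 4)/15.
Get s_k = R·t_k = k*(3*k**4 - 2*k**3 + 3*k**2 - k + 4) with R(k) = B(k−1)f(k)/C(k) = k*(3*k**4 - 2*k**3 + 3*k**2 - k + 4)/(15*k**4 + 22*k**3 + 27*k**2 + 14*k + 7).
Verify: 15*k**4 + 22*k**3 + 27*k**2 + 14*k + 7 matches t_k.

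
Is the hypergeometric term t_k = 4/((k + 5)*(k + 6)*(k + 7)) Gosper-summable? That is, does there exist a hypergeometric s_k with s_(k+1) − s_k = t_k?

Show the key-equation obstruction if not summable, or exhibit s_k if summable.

Step 1: r(k) = (k + 5)/(k + 8).
So A=k + 5 and B=k + 8, with C=1.
Key eq: (k + 5)·f(k+1) = (k + 7)·f(k) + (1).
deg f ≤ 2 (via 1,1,0).
Solving with deg f ≤ 2: f(k) = k*(k + 11)/60.
Then R = B(k−1)f/C = k*(k + 7)*(k + 11)/60, so s_k = R(k)·t_k = k*(k + 11)/(15*(k + 5)*(k + 6)).
s_(k+1) − s_k = 4/(k**3 + 18*k**2 + 107*k + 210) = t_k.

Yes. s_k = k*(k + 11)/(15*(k + 5)*(k + 6)).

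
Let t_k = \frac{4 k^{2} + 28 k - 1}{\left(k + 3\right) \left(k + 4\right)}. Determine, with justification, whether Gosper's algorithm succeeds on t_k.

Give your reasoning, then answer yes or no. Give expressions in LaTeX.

The ratio is (k + 3)*(28*k + 4*(k + 1)**2 + 27)/((k + 5)*(4*k**2 + 28*k - 1)).
Factor: A=k + 3; B=k + 5; C=k**2 + 7*k - 1/4.
f must satisfy (k + 3)·f(k+1) − (k + 4)·f(k) = k**2 + 7*k - 1/4.
Degrees (1,1,2) ⇒ d ≤ 2.
Solve for f: f(k) = k*(12*k - 13)/12 (degree 2 ≤ 2).
Certificate R = B(k−1)f/C = k*(k + 4)*(12*k - 13)/(3*(4*k**2 + 28*k - 1)) gives s_k = k*(12*k - 13)/(3*(k + 3)).
s_(k+1) − s_k = (4*k**2 + 28*k - 1)/(k**2 + 7*k + 12) = t_k.

Yes. s_k = \frac{k \left(12 k - 13\right)}{3 \left(k + 3\right)}.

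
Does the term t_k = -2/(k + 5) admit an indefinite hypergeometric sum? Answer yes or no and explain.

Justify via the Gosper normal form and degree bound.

No — t_k has no hypergeometric antidifference.

The ratio is (k + 5)/(k + 6).
Normal form (A,B,C) = (k + 5, k + 6, 1).
f must satisfy (k + 5)·f(k+1) − (k + 5)·f(k) = 1.
d = 0 from the (1,1,0) case.
Write f(k) = c0. Then LHS − RHS = -1, requiring -1 = 0: contradictory. No certificate.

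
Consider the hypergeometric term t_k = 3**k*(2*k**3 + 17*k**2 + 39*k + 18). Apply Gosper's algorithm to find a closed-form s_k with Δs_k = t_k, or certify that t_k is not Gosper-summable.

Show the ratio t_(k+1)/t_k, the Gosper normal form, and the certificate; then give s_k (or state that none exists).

Ratio r(k) = 3*(2*k**3 + 23*k**2 + 79*k + 76)/(2*k**3 + 17*k**2 + 39*k + 18).
So A=3 and B=1, with C=k**3 + 17*k**2/2 + 39*k/2 + 9.
f must satisfy (3)·f(k+1) − (1)·f(k) = k**3 + 17*k**2/2 + 39*k/2 + 9.
d = 3 from the (0,0,3) case.
Coefficient equations give f(k) = (k**3 + 4*k**2 + 3*k - 3)/2.
Get s_k = R·t_k = 3**k*(k**3 + 4*k**2 + 3*k - 3) with R(k) = B(k−1)f(k)/C(k) = (k**3 + 4*k**2 + 3*k - 3)/((k + 3)*(2*k**2 + 11*k + 6)).
Check: Δs_k = 3**k*(2*k**3 + 17*k**2 + 39*k + 18). ✓

s_k = 3**k*(k**3 + 4*k**2 + 3*k - 3)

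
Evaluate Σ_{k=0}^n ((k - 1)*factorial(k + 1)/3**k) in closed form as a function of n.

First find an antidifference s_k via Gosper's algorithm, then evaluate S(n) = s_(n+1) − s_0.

Step 1: r(k) = k*(k + 2)/(3*(k - 1)).
Take A(k)=k/3 + 2/3, B(k)=1, C(k)=k - 1.
Set up (k/3 + 2/3)·f(k+1) − (1)·f(k) − (k - 1) = 0.
From deg A=1, deg B=0, deg C=1: d=0.
Coefficient equations give f(k) = 3.
Certificate R = B(k−1)f/C = 3/(k - 1) gives s_k = 3**(1 - k)*factorial(k + 1).
Δs = (k - 1)*factorial(k + 1)/3**k, as required.
s_(n+1) = factorial(n + 2)/3**n and s_(0) = 3, so S(n) = -3 + factorial(n + 2)/3**n.

S(n) = -3 + factorial(n + 2)/3**n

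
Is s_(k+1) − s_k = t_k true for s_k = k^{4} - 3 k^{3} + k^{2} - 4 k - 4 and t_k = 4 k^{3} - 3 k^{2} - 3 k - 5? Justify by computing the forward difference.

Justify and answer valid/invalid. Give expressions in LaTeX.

s_(k+1) = k**4 + k**3 - 2*k**2 - 7*k - 9
s_(k+1) − s_k = 4*k**3 - 3*k**2 - 3*k - 5
(s_(k+1) − s_k) − t_k = 0

valid (s_(k+1) − s_k reduces to t_k)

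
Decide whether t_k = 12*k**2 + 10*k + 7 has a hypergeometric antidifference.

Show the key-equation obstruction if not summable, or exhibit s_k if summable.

Yes. s_k = k*(4*k**2 - k + 4).

Step 1: r(k) = (12*k**2 + 34*k + 29)/(12*k**2 + 10*k + 7).
A = 1, B = 1, C = k**2 + 5*k/6 + 7/12.
f must satisfy (1)·f(k+1) − (1)·f(k) = k**2 + 5*k/6 + 7/12.
Bound: deg f ≤ 3.
Solve for f: f(k) = k*(4*k**2 - k + 4)/12 (degree 3 ≤ 3).
R(k) = B(k−1)·f(k)/C(k) = k*(4*k**2 - k + 4)/(12*k**2 + 10*k + 7); s_k = R·t_k = k*(4*k**2 - k + 4).
Verify: 12*k**2 + 10*k + 7 matches t_k.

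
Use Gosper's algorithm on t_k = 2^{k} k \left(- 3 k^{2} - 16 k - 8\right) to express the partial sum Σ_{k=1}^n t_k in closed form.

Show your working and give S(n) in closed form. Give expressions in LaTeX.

S(n) = - 6 \cdot 2^{n} n^{3} - 14 \cdot 2^{n} n^{2} - 6 \cdot 2^{n} n - 2 \cdot 2^{n} + 2

Step 1: r(k) = 2*(3*k**3 + 25*k**2 + 49*k + 27)/(k*(3*k**2 + 16*k + 8)).
Normal form (A,B,C) = (2, 1, k**3 + 16*k**2/3 + 8*k/3).
Key eq: (2)·f(k+1) = (1)·f(k) + (k**3 + 16*k**2/3 + 8*k/3).
Bound: deg f ≤ 3.
Solve for f: f(k) = (3*k**3 - 2*k**2 - 2*k + 2)/3 (degree 3 ≤ 3).
Certificate R = B(k−1)f/C = (3*k**3 - 2*k**2 - 2*k + 2)/(k*(3*k**2 + 16*k + 8)) gives s_k = 2**k*(-3*k**3 + 2*k**2 + 2*k - 2).
Check: Δs_k = 2**k*k*(-3*k**2 - 16*k - 8). ✓
Σ_(k=1)^n t_k = s_(n+1) − s_(1) = (2**(n + 1)*(-3*n**3 - 7*n**2 - 3*n - 1)) − (-2), i.e. -6*2**n*n**3 - 14*2**n*n**2 - 6*2**n*n - 2*2**n + 2.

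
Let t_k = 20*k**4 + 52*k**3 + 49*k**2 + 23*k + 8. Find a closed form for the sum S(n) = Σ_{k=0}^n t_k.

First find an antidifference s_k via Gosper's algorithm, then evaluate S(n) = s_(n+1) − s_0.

S(n) = 4*n**5 + 23*n**4 + 49*n**3 + 49*n**2 + 27*n + 8

Step 1: r(k) = (20*k**4 + 132*k**3 + 325*k**2 + 357*k + 152)/(20*k**4 + 52*k**3 + 49*k**2 + 23*k + 8).
A = 1, B = 1, C = k**4 + 13*k**3/5 + 49*k**2/20 + 23*k/20 + 2/5.
Key eq: (1)·f(k+1) = (1)·f(k) + (k**4 + 13*k**3/5 + 49*k**2/20 + 23*k/20 + 2/5).
d = 5 from the (0,0,4) case.
A polynomial solution: f(k) = k*(4*k**4 + 3*k**3 - 3*k**2 + 4)/20.
Certificate R = B(k−1)f/C = k*(4*k**4 + 3*k**3 - 3*k**2 + 4)/(20*k**4 + 52*k**3 + 49*k**2 + 23*k + 8) gives s_k = k*(4*k**4 + 3*k**3 - 3*k**2 + 4).
s_(k+1) − s_k = 20*k**4 + 52*k**3 + 49*k**2 + 23*k + 8 = t_k.
s_(n+1) = 4*n**5 + 23*n**4 + 49*n**3 + 49*n**2 + 27*n + 8 and s_(0) = 0, so S(n) = 4*n**5 + 23*n**4 + 49*n**3 + 49*n**2 + 27*n + 8.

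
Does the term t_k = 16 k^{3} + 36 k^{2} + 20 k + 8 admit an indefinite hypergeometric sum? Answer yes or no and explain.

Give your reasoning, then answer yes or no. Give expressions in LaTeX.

t_(k+1)/t_k = (4*k**3 + 21*k**2 + 35*k + 20)/(4*k**3 + 9*k**2 + 5*k + 2).
So A=1 and B=1, with C=k**3 + 9*k**2/4 + 5*k/4 + 1/2.
Solve (1)·f(k+1) − (1)·f(k) = k**3 + 9*k**2/4 + 5*k/4 + 1/2.
d = 4 from the (0,0,3) case.
Match coefficients ⇒ f(k) = k*(k**3 + k**2 - k + 1)/4.
Then R = B(k−1)f/C = k*(k**3 + k**2 - k + 1)/(4*k**3 + 9*k**2 + 5*k + 2), so s_k = R(k)·t_k = 4*k*(k**3 + k**2 - k + 1).
Verify: 16*k**3 + 36*k**2 + 20*k + 8 matches t_k.

Yes. s_k = 4 k \left(k^{3} + k^{2} - k + 1\right).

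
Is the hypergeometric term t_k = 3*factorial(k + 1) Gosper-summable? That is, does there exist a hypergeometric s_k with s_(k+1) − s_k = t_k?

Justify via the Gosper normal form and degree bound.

Compute t_(k+1)/t_k: get k + 2.
Take A(k)=k + 2, B(k)=1, C(k)=1.
Need (k + 2)·f(k+1) − (1)·f(k) = 1.
deg f ≤ -1 (via 1,0,0).
deg f ≤ -1 is impossible — no certificate.

No — t_k has no hypergeometric antidifference.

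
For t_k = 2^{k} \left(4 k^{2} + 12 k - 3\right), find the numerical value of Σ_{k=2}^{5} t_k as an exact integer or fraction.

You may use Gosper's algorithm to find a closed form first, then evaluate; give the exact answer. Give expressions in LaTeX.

Σ = 7468

The ratio is 2*(4*k**2 + 20*k + 13)/(4*k**2 + 12*k - 3).
Take A(k)=2, B(k)=1, C(k)=k**2 + 3*k - 3/4.
Solve (2)·f(k+1) − (1)·f(k) = k**2 + 3*k - 3/4.
Bound: deg f ≤ 2.
Match coefficients ⇒ f(k) = (2*k - 3)*(2*k + 1)/4.
Certificate R = B(k−1)f/C = (2*k - 3)*(2*k + 1)/(4*k**2 + 12*k - 3) gives s_k = 2**k*(4*k**2 - 4*k - 3).
Check: Δs_k = 2**k*(4*k**2 + 12*k - 3). ✓
Evaluate s at k=6 and k=2: 7488 and 20; difference 7468.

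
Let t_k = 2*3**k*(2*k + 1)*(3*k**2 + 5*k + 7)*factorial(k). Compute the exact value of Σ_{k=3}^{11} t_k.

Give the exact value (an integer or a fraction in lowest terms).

Σ = 141535965653908092

r(k) = 3*(6*k**4 + 37*k**3 + 94*k**2 + 108*k + 45)/(6*k**3 + 13*k**2 + 19*k + 7) after simplifying.
Take A(k)=3*k + 3, B(k)=1, C(k)=k**3 + 13*k**2/6 + 19*k/6 + 7/6.
Solve (3*k + 3)·f(k+1) − (1)·f(k) = k**3 + 13*k**2/6 + 19*k/6 + 7/6.
Degrees (1,0,3) ⇒ d ≤ 2.
Solving with deg f ≤ 2: f(k) = (2*k**2 - k + 2)/6.
Certificate R = B(k−1)f/C = (2*k**2 - k + 2)/((2*k + 1)*(3*k**2 + 5*k + 7)) gives s_k = 2*3**k*(2*k**2 - k + 2)*factorial(k).
Verify: 2*3**k*(2*k + 1)*(3*k**2 + 5*k + 7)*factorial(k) matches t_k.
Sum = s_(12) − s_(3); s_(12) = 141535965653913600, s_(3) = 5508 ⇒ 141535965653908092.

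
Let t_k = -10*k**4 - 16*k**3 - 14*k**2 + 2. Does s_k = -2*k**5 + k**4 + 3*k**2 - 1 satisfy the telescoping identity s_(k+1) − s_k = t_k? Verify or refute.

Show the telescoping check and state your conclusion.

valid (s_(k+1) − s_k reduces to t_k)

s_(k+1) = -2*(k + 1)**5 + (k + 1)**4 + 3*(k + 1)**2 - 1
s_(k+1) − s_k = -10*k**4 - 16*k**3 - 14*k**2 + 2
(s_(k+1) − s_k) − t_k = 0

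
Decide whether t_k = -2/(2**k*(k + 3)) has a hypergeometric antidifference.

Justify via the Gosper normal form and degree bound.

r(k) = (k + 3)/(2*(k + 4)) after simplifying.
Take A(k)=k/2 + 3/2, B(k)=k + 4, C(k)=1.
Solve (k/2 + 3/2)·f(k+1) − (k + 3)·f(k) = 1.
Bound: deg f ≤ -1.
Negative degree bound (-1): no f exists, t_k not Gosper-summable.

No. Not Gosper-summable.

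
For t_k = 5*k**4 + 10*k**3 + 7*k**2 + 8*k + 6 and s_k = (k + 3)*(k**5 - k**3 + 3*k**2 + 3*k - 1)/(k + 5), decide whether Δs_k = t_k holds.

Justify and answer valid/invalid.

Invalid: residual 2*(-4*k**5 - 35*k**4 - 58*k**3 - 40*k**2 - 43*k - 31)/(k**2 + 11*k + 30) ≠ 0.

s_(k+1) = (k + 4)*(3*k + (k + 1)**5 - (k + 1)**3 + 3*(k + 1)**2 + 2)/(k + 6)
s_(k+1) − s_k = (5*k**6 + 57*k**5 + 197*k**4 + 269*k**3 + 224*k**2 + 220*k + 118)/(k**2 + 11*k + 30)
(s_(k+1) − s_k) − t_k = 2*(-4*k**5 - 35*k**4 - 58*k**3 - 40*k**2 - 43*k - 31)/(k**2 + 11*k + 30)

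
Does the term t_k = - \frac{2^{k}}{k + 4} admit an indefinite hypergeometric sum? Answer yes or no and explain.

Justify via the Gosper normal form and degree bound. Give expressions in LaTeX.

No — t_k has no hypergeometric antidifference.

r(k) = 2*(k + 4)/(k + 5) after simplifying.
Normal form (A,B,C) = (2*k + 8, k + 5, 1).
Key eq: (2*k + 8)·f(k+1) = (k + 4)·f(k) + (1).
Degrees (1,1,0) ⇒ d ≤ -1.
d = -1 < 0 ⇒ no nonzero polynomial f; not summable.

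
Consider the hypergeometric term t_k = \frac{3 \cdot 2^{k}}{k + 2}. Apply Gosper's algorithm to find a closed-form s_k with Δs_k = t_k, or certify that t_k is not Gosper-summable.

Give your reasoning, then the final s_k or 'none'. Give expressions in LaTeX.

Compute t_(k+1)/t_k: get 2*(k + 2)/(k + 3).
Take A(k)=2*k + 4, B(k)=k + 3, C(k)=1.
Need (2*k + 4)·f(k+1) − (k + 2)·f(k) = 1.
Bound: deg f ≤ -1.
deg f ≤ -1 is impossible — no certificate.

none (Gosper's algorithm certifies no s_k)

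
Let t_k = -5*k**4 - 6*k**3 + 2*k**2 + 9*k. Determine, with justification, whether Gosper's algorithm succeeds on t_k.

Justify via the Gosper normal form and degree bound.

t_(k+1)/t_k = (5*k**3 + 26*k**2 + 46*k + 25)/(5*k**3 + 6*k**2 - 2*k - 9).
Factor: A=1; B=1; C=k**4 + 6*k**3/5 - 2*k**2/5 - 9*k/5.
f must satisfy (1)·f(k+1) − (1)·f(k) = k**4 + 6*k**3/5 - 2*k**2/5 - 9*k/5.
Degrees (0,0,4) ⇒ d ≤ 5.
Match coefficients ⇒ f(k) = k*(k - 2)*(k - 1)*(k**2 + 2*k + 2)/5.
Certificate R = B(k−1)f/C = (k - 2)*(k**2 + 2*k + 2)/(5*k**2 + 11*k + 9) gives s_k = k*(-k**4 + k**3 + 2*k**2 + 2*k - 4).
Δs = k*(-5*k**3 - 6*k**2 + 2*k + 9), as required.

Yes. s_k = k*(-k**4 + k**3 + 2*k**2 + 2*k - 4).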